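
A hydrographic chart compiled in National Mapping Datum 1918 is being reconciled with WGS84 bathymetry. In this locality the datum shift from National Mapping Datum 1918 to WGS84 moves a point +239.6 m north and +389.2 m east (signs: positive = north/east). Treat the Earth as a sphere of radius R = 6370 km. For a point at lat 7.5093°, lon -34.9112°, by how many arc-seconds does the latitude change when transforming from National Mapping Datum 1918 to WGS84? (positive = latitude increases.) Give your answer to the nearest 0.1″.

Δφ = 7.8″

On a sphere of radius R, 1 rad of latitude = R, so Δφ = ΔN / R = 239.6 / 6370000 = 3.7614e-05 rad = 7.758″.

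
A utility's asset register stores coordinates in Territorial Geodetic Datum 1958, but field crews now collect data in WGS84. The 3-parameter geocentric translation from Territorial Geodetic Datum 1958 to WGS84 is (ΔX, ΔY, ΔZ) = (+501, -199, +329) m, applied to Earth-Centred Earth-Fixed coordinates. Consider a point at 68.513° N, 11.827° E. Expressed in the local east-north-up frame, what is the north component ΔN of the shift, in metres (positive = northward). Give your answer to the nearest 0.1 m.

The local north axis is (−sin φ cos λ, −sin φ sin λ, cos φ), giving ΔN = -456.284 + 37.952 + 120.509 = -297.82 m.

ΔN = -297.8 m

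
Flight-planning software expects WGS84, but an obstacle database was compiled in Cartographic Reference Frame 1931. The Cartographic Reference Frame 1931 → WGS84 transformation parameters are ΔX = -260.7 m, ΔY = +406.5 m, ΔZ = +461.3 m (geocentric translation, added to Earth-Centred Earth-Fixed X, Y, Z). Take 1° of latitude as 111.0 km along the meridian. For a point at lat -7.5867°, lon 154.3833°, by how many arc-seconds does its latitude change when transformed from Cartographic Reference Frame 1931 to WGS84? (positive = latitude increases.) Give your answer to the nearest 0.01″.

sin φ = -0.132026, cos φ = 0.991246, sin λ = 0.432349, cos λ = -0.901707.
North component: ΔN = −sin φ cos λ·ΔX − sin φ sin λ·ΔY + cos φ·ΔZ = −(-0.132026)(-0.901707)(-260.7) − (-0.132026)(0.432349)(406.5) + (0.991246)(461.3) = 511.50 m.
1° of latitude spans 111000 m, so Δφ = 511.50 / 111000 × 3600 = 16.589″.

Δφ = 16.59″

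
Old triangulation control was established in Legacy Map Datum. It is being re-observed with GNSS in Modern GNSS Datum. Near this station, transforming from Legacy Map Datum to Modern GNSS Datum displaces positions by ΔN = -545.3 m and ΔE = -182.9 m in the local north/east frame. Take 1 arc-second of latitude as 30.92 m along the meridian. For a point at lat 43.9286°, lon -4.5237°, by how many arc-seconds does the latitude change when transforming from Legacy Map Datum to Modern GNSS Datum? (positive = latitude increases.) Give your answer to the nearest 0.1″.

1″ of latitude = 30.92 m, so Δφ = -545.3 / 30.92 = -17.636″.

Δφ = -17.6″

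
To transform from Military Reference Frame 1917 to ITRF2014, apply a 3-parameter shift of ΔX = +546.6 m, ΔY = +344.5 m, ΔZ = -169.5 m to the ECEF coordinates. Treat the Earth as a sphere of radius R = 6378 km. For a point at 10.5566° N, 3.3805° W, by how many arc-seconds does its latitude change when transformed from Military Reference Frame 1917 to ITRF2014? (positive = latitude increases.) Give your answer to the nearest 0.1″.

Δφ = -8.5″

sin φ = 0.183207, cos φ = 0.983074, sin λ = -0.058967, cos λ = 0.998260.
North component: ΔN = −sin φ cos λ·ΔX − sin φ sin λ·ΔY + cos φ·ΔZ = −(0.183207)(0.998260)(546.6) − (0.183207)(-0.058967)(344.5) + (0.983074)(-169.5) = -262.88 m.
1° of latitude spans πR/180 = 111317 m, so Δφ = -262.88 / 111317 × 3600 = -8.501″.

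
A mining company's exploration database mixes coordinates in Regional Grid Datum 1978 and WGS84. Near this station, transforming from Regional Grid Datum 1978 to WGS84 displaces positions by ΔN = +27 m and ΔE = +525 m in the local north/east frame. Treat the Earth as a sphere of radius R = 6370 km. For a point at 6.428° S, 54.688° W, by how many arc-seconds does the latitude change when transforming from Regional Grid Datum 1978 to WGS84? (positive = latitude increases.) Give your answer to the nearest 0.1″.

Δφ = 0.9″

On a sphere of radius R, 1 rad of latitude = R, so Δφ = ΔN / R = 27.0 / 6370000 = 4.2386e-06 rad = 0.874″.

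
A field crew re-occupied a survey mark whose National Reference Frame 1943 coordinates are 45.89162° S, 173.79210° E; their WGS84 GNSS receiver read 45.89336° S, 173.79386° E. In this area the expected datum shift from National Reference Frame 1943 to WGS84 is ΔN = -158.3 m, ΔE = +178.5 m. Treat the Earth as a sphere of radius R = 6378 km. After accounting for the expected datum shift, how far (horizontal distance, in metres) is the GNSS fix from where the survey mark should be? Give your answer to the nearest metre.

55 m

Observed coordinate differences: Δφ = -0.00174°, Δλ = +0.00176°.
Converting to metres (1° lat = 111317 m, cos φ = 0.696018): observed ΔN = -193.7 m, observed ΔE = 136.4 m.
Subtracting the expected shift leaves a residual of -193.7 − (-158.3) = -35.4 m north and 136.4 − (178.5) = -42.1 m east.
Residual distance = √((-35.4)² + (-42.1)²) = 55.0 m.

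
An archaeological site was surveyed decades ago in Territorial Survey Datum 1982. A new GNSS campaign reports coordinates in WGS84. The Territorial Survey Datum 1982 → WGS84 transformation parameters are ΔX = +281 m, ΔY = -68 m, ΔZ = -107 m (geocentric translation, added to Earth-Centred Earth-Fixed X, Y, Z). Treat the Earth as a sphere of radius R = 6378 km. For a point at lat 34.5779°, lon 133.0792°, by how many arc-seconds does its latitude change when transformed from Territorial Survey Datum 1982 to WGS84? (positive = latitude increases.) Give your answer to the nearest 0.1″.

Δφ = 1.6″

sin φ = 0.567526, cos φ = 0.823355, sin λ = 0.730410, cos λ = -0.683009.
North component: ΔN = −sin φ cos λ·ΔX − sin φ sin λ·ΔY + cos φ·ΔZ = −(0.567526)(-0.683009)(281) − (0.567526)(0.730410)(-68) + (0.823355)(-107) = 49.01 m.
1° of latitude spans πR/180 = 111317 m, so Δφ = 49.01 / 111317 × 3600 = 1.585″.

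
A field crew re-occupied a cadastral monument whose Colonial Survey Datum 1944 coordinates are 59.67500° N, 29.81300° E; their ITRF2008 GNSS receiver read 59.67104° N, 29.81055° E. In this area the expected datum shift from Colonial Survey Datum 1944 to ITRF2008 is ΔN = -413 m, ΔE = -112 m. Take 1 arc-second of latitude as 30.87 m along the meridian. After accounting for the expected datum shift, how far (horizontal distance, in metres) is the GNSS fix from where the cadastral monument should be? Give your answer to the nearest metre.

37 m

Observed coordinate differences: Δφ = -0.00396°, Δλ = -0.00245°.
Converting to metres (1° lat = 111132 m, cos φ = 0.504904): observed ΔN = -440.1 m, observed ΔE = -137.5 m.
Subtracting the expected shift leaves a residual of -440.1 − (-413) = -27.1 m north and -137.5 − (-112) = -25.5 m east.
Residual distance = √((-27.1)² + (-25.5)²) = 37.2 m.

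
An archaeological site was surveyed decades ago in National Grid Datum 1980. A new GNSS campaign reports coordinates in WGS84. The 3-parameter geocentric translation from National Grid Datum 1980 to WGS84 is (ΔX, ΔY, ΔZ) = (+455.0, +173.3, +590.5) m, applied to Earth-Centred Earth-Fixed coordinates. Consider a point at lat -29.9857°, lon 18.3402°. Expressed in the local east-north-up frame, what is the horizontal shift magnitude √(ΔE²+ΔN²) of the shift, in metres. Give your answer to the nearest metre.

At φ = -29.9857°, λ = 18.3402°: sin φ = -0.499784, cos φ = 0.866150, sin λ = 0.314659, cos λ = 0.949205.
ΔE = −sin λ·ΔX + cos λ·ΔY = −(0.314659)·(455.0) + (0.949205)·(173.3) = 21.33 m.
ΔN = −sin φ cos λ·ΔX − sin φ sin λ·ΔY + cos φ·ΔZ = −(-0.499784)(0.949205)(455.0) − (-0.499784)(0.314659)(173.3) + (0.866150)(590.5) = 754.57 m.
Horizontal magnitude = √(ΔE² + ΔN²) = √(21.33² + 754.57²) = 754.87 m.

755 m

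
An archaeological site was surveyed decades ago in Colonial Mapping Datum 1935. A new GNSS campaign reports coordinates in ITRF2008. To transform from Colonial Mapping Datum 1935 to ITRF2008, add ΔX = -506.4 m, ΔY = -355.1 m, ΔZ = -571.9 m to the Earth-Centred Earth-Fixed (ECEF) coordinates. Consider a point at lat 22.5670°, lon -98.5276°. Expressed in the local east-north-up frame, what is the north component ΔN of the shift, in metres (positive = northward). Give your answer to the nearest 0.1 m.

At φ = 22.5670°, λ = -98.5276°: sin φ = 0.383764, cos φ = 0.923431, sin λ = -0.988945, cos λ = -0.148286.
ΔN = −sin φ cos λ·ΔX − sin φ sin λ·ΔY + cos φ·ΔZ = −(0.383764)(-0.148286)(-506.4) − (0.383764)(-0.988945)(-355.1) + (0.923431)(-571.9) = -691.70 m.

ΔN = -691.7 m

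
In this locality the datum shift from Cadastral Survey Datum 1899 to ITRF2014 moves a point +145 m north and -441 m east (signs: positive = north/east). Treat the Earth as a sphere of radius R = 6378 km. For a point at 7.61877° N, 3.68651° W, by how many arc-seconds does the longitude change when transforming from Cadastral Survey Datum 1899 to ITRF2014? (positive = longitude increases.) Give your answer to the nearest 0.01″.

At latitude 7.61877°, cos φ = 0.991172.
One radian of longitude at latitude φ spans R cos φ, so Δλ = ΔE / (R cos φ) = -441.0 / (6378000 × 0.991172) = -6.9760e-05 rad = -14.389″.

Δλ = -14.39″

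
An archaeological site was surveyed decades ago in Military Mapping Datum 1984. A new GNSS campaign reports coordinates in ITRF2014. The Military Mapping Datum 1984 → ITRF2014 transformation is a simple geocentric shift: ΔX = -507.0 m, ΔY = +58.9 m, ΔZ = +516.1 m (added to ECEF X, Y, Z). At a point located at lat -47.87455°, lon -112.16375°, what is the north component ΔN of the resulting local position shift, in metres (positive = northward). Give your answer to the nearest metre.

ΔN = 448 m

The local north axis is (−sin φ cos λ, −sin φ sin λ, cos φ), giving ΔN = 141.859 − 40.457 + 346.177 = 447.58 m.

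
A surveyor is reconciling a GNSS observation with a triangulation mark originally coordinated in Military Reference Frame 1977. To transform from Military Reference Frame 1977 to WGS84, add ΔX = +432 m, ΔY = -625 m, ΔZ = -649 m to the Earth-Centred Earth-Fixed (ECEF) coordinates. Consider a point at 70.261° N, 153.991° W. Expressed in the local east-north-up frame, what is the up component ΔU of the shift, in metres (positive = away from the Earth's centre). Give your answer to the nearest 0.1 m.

ΔU = -649.4 m

At φ = 70.261°, λ = -153.991°: sin φ = 0.941241, cos φ = 0.337736, sin λ = -0.438512, cos λ = -0.898725.
ΔU = cos φ cos λ·ΔX + cos φ sin λ·ΔY + sin φ·ΔZ = (0.337736)(-0.898725)(432) + (0.337736)(-0.438512)(-625) + (0.941241)(-649) = -649.43 m.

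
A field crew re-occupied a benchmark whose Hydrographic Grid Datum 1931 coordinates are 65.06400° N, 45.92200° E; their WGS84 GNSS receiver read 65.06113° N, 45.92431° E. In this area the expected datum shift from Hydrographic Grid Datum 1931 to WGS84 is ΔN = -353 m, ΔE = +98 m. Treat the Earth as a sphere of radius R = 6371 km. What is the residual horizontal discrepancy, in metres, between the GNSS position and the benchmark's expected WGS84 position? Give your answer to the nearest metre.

35 m

Observed coordinate differences: Δφ = -0.00287°, Δλ = +0.00231°.
Converting to metres (1° lat = 111195 m, cos φ = 0.421606): observed ΔN = -319.1 m, observed ΔE = 108.3 m.
Subtracting the expected shift leaves a residual of -319.1 − (-353) = 33.9 m north and 108.3 − (98) = 10.3 m east.
Residual distance = √(33.9² + 10.3²) = 35.4 m.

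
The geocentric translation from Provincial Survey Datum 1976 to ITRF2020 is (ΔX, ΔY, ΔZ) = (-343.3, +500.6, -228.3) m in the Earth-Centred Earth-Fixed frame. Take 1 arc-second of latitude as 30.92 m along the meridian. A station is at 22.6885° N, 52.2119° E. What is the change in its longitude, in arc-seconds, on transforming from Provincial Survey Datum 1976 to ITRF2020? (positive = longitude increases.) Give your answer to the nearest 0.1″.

Δλ = 20.3″

sin φ = 0.385721, cos φ = 0.922616, sin λ = 0.790282, cos λ = 0.612743.
East component: ΔE = −sin λ·ΔX + cos λ·ΔY = −(0.790282)(-343.3) + (0.612743)(500.6) = 578.04 m.
1° of latitude spans 3600 × 30.92 = 111312 m; at latitude φ, 1° of longitude spans that × cos φ = 102698.2 m, so Δλ = 578.04 / 102698.2 × 3600 = 20.263″.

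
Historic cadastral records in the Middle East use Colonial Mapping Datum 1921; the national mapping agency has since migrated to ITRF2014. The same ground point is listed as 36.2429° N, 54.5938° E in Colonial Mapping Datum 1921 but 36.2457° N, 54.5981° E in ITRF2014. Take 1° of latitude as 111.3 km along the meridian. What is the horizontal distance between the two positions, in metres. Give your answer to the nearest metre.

Δφ = 36.2457° − 36.2429° = +0.0028°; Δλ = 54.5981° − 54.5938° = +0.0043°.
ΔN = Δφ × 111300 = 311.6 m; ΔE = Δλ × 111300 × cos(36.2429°) = +0.0043 × 111300 × 0.806518 = 386.0 m.
Distance = √(ΔE² + ΔN²) = √(386.0² + 311.6²) = 496.1 m.

496 m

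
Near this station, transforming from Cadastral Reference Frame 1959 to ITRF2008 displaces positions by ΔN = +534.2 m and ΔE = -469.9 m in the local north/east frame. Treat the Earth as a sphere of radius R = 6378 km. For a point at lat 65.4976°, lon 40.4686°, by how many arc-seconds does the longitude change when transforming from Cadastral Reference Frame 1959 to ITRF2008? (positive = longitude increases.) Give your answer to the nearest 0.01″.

At latitude 65.4976°, cos φ = 0.414731.
One radian of longitude at latitude φ spans R cos φ, so Δλ = ΔE / (R cos φ) = -469.9 / (6378000 × 0.414731) = -1.7765e-04 rad = -36.642″.

Δλ = -36.64″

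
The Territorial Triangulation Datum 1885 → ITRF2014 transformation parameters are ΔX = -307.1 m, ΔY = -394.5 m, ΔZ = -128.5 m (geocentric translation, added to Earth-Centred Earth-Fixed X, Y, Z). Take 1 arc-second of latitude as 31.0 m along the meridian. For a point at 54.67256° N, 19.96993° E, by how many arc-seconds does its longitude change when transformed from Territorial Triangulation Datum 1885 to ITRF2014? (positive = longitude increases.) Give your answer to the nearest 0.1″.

Δλ = -14.8″

sin φ = 0.815861, cos φ = 0.578248, sin λ = 0.341527, cos λ = 0.939872.
East component: ΔE = −sin λ·ΔX + cos λ·ΔY = −(0.341527)(-307.1) + (0.939872)(-394.5) = -265.90 m.
1° of latitude spans 3600 × 31.00 = 111600 m; at latitude φ, 1° of longitude spans that × cos φ = 64532.5 m, so Δλ = -265.90 / 64532.5 × 3600 = -14.833″.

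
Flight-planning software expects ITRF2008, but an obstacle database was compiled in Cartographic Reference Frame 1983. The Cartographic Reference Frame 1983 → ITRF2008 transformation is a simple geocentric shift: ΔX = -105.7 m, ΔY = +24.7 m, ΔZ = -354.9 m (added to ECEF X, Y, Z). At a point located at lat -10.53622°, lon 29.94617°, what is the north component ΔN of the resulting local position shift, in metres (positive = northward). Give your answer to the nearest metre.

ΔN = -363 m

At φ = -10.53622°, λ = 29.94617°: sin φ = -0.182857, cos φ = 0.983140, sin λ = 0.499186, cos λ = 0.866495.
ΔN = −sin φ cos λ·ΔX − sin φ sin λ·ΔY + cos φ·ΔZ = −(-0.182857)(0.866495)(-105.7) − (-0.182857)(0.499186)(24.7) + (0.983140)(-354.9) = -363.41 m.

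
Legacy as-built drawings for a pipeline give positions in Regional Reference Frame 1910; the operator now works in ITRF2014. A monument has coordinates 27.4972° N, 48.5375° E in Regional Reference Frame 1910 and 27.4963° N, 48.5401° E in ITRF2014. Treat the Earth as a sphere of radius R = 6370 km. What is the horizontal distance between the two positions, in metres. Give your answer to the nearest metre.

Δφ = 27.4963° − 27.4972° = -0.0009°; Δλ = 48.5401° − 48.5375° = +0.0026°.
1° along a meridian = πR/180 = 111177 m.
ΔN = Δφ × 111177 = -100.1 m; ΔE = Δλ × 111177 × cos(27.4972°) = +0.0026 × 111177 × 0.887033 = 256.4 m.
Distance = √(ΔE² + ΔN²) = √(256.4² + (-100.1)²) = 275.2 m.

275 m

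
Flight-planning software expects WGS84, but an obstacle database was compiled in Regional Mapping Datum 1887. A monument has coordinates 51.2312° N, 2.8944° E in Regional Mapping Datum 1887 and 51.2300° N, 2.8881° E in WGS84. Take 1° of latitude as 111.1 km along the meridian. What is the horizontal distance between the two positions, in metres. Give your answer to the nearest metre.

458 m

Δφ = 51.2300° − 51.2312° = -0.0012°; Δλ = 2.8881° − 2.8944° = -0.0063°.
ΔN = Δφ × 111100 = -133.3 m; ΔE = Δλ × 111100 × cos(51.2312°) = -0.0063 × 111100 × 0.626179 = -438.3 m.
Distance = √(ΔE² + ΔN²) = √((-438.3)² + (-133.3)²) = 458.1 m.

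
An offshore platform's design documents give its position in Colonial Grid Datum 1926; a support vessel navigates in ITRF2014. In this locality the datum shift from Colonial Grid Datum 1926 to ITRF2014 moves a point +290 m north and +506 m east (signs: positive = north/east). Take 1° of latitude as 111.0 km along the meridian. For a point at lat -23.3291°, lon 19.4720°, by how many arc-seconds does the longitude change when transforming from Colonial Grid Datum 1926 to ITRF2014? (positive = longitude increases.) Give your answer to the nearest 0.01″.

Δλ = 17.87″

At latitude -23.3291°, cos φ = 0.918245.
1° of longitude at this latitude = 111.0 × cos φ = 101.93 km, so Δλ = 506.0 / 101925.2 = 0.0049644° = 17.872″.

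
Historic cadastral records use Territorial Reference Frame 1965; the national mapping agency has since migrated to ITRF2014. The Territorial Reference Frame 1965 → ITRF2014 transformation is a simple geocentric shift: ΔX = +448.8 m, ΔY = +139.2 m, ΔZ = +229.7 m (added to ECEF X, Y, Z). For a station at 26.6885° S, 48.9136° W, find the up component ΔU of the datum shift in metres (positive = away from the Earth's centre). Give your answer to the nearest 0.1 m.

At φ = -26.6885°, λ = -48.9136°: sin φ = -0.449140, cos φ = 0.893462, sin λ = -0.753719, cos λ = 0.657196.
ΔU = cos φ cos λ·ΔX + cos φ sin λ·ΔY + sin φ·ΔZ = (0.893462)(0.657196)(448.8) + (0.893462)(-0.753719)(139.2) + (-0.449140)(229.7) = 66.62 m.

ΔU = 66.6 m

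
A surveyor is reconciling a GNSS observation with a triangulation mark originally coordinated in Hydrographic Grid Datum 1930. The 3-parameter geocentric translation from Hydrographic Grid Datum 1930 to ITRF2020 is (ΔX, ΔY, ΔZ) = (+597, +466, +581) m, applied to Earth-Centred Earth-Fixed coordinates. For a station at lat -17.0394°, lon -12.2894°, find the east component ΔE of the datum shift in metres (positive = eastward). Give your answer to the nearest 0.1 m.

ΔE = 582.4 m

The local east axis at (φ, λ) is (−sin λ, cos λ, 0), so ΔE = −sin(-12.2894°)·597 + cos(-12.2894°)·466 = 582.39 m.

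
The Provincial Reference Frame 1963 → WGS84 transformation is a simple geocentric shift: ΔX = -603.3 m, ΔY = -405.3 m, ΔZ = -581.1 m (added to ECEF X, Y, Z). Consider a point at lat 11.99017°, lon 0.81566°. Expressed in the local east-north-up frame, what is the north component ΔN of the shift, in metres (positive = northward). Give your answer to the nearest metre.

At φ = 11.99017°, λ = 0.81566°: sin φ = 0.207744, cos φ = 0.978183, sin λ = 0.014235, cos λ = 0.999899.
ΔN = −sin φ cos λ·ΔX − sin φ sin λ·ΔY + cos φ·ΔZ = −(0.207744)(0.999899)(-603.3) − (0.207744)(0.014235)(-405.3) + (0.978183)(-581.1) = -441.90 m.

ΔN = -442 m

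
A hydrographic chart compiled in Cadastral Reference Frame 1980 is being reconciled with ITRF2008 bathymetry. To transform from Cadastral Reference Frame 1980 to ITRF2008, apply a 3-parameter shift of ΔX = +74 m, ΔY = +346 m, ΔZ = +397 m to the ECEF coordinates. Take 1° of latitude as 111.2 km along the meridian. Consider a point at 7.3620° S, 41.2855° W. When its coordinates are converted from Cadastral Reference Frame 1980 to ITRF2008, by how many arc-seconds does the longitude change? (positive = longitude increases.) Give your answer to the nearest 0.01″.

Δλ = 10.08″

sin φ = -0.128138, cos φ = 0.991756, sin λ = -0.659812, cos λ = 0.751431.
East component: ΔE = −sin λ·ΔX + cos λ·ΔY = −(-0.659812)(74) + (0.751431)(346) = 308.82 m.
1° of latitude spans 111200 m; at latitude φ, 1° of longitude spans that × cos φ = 110283.3 m, so Δλ = 308.82 / 110283.3 × 3600 = 10.081″.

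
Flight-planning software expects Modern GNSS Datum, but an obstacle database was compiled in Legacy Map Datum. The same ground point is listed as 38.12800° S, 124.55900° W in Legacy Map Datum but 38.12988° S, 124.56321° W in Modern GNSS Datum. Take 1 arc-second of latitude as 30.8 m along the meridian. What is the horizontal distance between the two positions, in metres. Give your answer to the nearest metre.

Δφ = -38.12988° − -38.12800° = -0.00188°; Δλ = -124.56321° − -124.55900° = -0.00421°.
1° of latitude = 3600 × 30.80 = 110880 m.
ΔN = Δφ × 110880 = -208.5 m; ΔE = Δλ × 110880 × cos(-38.12800°) = -0.00421 × 110880 × 0.786633 = -367.2 m.
Distance = √(ΔE² + ΔN²) = √((-367.2)² + (-208.5)²) = 422.2 m.

422 m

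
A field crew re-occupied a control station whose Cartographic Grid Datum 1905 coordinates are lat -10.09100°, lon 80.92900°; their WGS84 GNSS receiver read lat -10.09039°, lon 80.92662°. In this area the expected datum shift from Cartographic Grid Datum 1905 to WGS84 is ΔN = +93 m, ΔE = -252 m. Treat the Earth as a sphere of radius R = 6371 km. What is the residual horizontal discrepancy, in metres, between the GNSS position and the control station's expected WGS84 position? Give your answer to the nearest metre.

Observed coordinate differences: Δφ = +0.00061°, Δλ = -0.00238°.
Converting to metres (1° lat = 111195 m, cos φ = 0.984531): observed ΔN = 67.8 m, observed ΔE = -260.6 m.
Subtracting the expected shift leaves a residual of 67.8 − (93) = -25.2 m north and -260.6 − (-252) = -8.6 m east.
Residual distance = √((-25.2)² + (-8.6)²) = 26.6 m.

27 m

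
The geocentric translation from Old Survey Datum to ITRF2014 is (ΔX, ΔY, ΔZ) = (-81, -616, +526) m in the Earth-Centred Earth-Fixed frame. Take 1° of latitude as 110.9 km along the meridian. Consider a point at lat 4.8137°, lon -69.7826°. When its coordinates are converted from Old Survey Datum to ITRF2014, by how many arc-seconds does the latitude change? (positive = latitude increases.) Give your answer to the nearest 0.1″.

Δφ = 15.5″

sin φ = 0.083916, cos φ = 0.996473, sin λ = -0.938388, cos λ = 0.345583.
North component: ΔN = −sin φ cos λ·ΔX − sin φ sin λ·ΔY + cos φ·ΔZ = −(0.083916)(0.345583)(-81) − (0.083916)(-0.938388)(-616) + (0.996473)(526) = 477.99 m.
1° of latitude spans 110900 m, so Δφ = 477.99 / 110900 × 3600 = 15.516″.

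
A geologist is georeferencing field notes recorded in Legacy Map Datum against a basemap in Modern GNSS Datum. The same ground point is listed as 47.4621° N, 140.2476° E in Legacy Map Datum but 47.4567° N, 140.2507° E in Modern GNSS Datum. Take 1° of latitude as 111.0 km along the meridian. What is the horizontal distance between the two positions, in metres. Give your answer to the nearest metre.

643 m

Δφ = 47.4567° − 47.4621° = -0.0054°; Δλ = 140.2507° − 140.2476° = +0.0031°.
ΔN = Δφ × 111000 = -599.4 m; ΔE = Δλ × 111000 × cos(47.4621°) = +0.0031 × 111000 × 0.676078 = 232.6 m.
Distance = √(ΔE² + ΔN²) = √(232.6² + (-599.4)²) = 643.0 m.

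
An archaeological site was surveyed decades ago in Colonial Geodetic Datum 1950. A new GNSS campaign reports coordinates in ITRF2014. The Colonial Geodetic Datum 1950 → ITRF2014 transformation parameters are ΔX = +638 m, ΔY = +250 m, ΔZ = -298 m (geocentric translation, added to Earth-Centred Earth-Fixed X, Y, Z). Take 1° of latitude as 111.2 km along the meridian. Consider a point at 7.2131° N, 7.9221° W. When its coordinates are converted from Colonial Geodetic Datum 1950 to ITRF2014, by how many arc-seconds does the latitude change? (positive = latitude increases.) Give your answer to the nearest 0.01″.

Δφ = -12.00″

sin φ = 0.125560, cos φ = 0.992086, sin λ = -0.137827, cos λ = 0.990456.
North component: ΔN = −sin φ cos λ·ΔX − sin φ sin λ·ΔY + cos φ·ΔZ = −(0.125560)(0.990456)(638) − (0.125560)(-0.137827)(250) + (0.992086)(-298) = -370.66 m.
1° of latitude spans 111200 m, so Δφ = -370.66 / 111200 × 3600 = -12.000″.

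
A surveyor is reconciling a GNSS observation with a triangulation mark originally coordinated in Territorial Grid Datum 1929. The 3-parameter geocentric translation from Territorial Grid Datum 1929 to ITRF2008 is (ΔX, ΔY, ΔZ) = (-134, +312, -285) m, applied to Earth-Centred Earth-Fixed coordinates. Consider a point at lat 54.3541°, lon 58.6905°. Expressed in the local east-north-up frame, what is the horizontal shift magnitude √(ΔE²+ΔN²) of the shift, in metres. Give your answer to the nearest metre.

At φ = 54.3541°, λ = 58.6905°: sin φ = 0.812634, cos φ = 0.582774, sin λ = 0.854373, cos λ = 0.519661.
ΔE = −sin λ·ΔX + cos λ·ΔY = −(0.854373)·(-134) + (0.519661)·(312) = 276.62 m.
ΔN = −sin φ cos λ·ΔX − sin φ sin λ·ΔY + cos φ·ΔZ = −(0.812634)(0.519661)(-134) − (0.812634)(0.854373)(312) + (0.582774)(-285) = -326.12 m.
Horizontal magnitude = √(ΔE² + ΔN²) = √(276.62² + (-326.12)²) = 427.64 m.

428 m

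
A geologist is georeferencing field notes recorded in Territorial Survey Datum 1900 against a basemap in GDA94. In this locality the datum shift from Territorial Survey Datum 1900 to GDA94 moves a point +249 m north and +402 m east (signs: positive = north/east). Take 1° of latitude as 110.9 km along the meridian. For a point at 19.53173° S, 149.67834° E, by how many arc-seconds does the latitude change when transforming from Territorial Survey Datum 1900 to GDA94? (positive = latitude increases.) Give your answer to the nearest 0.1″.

Δφ = 8.1″

1° of latitude = 110.9 km, so Δφ = 249.0 / 110900 = 0.0022453° = 8.083″.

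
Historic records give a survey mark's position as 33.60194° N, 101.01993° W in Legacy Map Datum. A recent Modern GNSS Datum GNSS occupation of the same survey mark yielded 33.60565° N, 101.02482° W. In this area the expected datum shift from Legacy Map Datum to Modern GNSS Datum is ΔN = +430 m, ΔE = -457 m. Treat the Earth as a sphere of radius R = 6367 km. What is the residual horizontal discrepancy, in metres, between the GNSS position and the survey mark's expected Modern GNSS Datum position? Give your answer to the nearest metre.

Observed coordinate differences: Δφ = +0.00371°, Δλ = -0.00489°.
Converting to metres (1° lat = 111125 m, cos φ = 0.832903): observed ΔN = 412.3 m, observed ΔE = -452.6 m.
Subtracting the expected shift leaves a residual of 412.3 − (430) = -17.7 m north and -452.6 − (-457) = 4.4 m east.
Residual distance = √((-17.7)² + 4.4²) = 18.3 m.

18 m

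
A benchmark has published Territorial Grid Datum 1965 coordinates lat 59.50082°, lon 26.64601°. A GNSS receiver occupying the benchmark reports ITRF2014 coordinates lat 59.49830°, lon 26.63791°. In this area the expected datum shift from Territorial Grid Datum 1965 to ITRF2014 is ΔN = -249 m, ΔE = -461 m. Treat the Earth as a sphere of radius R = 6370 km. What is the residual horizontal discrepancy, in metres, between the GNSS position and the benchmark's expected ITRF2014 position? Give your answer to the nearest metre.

Observed coordinate differences: Δφ = -0.00252°, Δλ = -0.00810°.
Converting to metres (1° lat = 111177 m, cos φ = 0.507526): observed ΔN = -280.2 m, observed ΔE = -457.0 m.
Subtracting the expected shift leaves a residual of -280.2 − (-249) = -31.2 m north and -457.0 − (-461) = 4.0 m east.
Residual distance = √((-31.2)² + 4.0²) = 31.4 m.

31 m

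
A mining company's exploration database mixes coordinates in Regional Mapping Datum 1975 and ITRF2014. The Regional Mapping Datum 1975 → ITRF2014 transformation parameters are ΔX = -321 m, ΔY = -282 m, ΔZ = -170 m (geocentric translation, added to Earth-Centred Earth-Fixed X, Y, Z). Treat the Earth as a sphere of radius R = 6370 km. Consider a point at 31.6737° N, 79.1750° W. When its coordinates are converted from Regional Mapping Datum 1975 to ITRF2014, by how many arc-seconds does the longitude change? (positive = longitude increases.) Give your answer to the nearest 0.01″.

sin φ = 0.525081, cos φ = 0.851052, sin λ = -0.982205, cos λ = 0.187810.
East component: ΔE = −sin λ·ΔX + cos λ·ΔY = −(-0.982205)(-321) + (0.187810)(-282) = -368.25 m.
1° of latitude spans πR/180 = 111177 m; at latitude φ, 1° of longitude spans that × cos φ = 94617.8 m, so Δλ = -368.25 / 94617.8 × 3600 = -14.011″.

Δλ = -14.01″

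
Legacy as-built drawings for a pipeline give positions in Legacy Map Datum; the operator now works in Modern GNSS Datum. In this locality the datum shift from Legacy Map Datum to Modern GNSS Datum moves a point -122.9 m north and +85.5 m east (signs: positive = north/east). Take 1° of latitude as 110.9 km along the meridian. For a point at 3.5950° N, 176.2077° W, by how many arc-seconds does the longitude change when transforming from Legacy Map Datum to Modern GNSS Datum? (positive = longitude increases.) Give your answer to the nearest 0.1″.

Δλ = 2.8″

At latitude 3.5950°, cos φ = 0.998032.
1° of longitude at this latitude = 110.9 × cos φ = 110.68 km, so Δλ = 85.5 / 110681.8 = 0.0007725° = 2.781″.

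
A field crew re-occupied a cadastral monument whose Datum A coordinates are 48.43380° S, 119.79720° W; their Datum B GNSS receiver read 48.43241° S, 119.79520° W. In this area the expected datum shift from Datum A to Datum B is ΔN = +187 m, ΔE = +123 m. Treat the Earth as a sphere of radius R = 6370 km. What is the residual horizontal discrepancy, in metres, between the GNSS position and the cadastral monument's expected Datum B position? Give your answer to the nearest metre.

Observed coordinate differences: Δφ = +0.00139°, Δλ = +0.00200°.
Converting to metres (1° lat = 111177 m, cos φ = 0.663485): observed ΔN = 154.5 m, observed ΔE = 147.5 m.
Subtracting the expected shift leaves a residual of 154.5 − (187) = -32.5 m north and 147.5 − (123) = 24.5 m east.
Residual distance = √((-32.5)² + 24.5²) = 40.7 m.

41 m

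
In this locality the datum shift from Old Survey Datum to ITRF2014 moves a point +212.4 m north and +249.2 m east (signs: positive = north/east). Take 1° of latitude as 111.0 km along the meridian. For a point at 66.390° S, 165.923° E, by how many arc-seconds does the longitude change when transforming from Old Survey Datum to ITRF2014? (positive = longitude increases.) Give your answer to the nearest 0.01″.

Δλ = 20.18″

At latitude -66.390°, cos φ = 0.400509.
1° of longitude at this latitude = 111.0 × cos φ = 44.46 km, so Δλ = 249.2 / 44456.5 = 0.0056055° = 20.180″.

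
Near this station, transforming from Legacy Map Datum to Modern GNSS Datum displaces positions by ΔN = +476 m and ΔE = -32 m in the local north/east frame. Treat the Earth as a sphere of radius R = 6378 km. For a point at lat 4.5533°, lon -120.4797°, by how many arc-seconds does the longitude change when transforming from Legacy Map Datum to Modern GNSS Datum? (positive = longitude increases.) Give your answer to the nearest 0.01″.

Δλ = -1.04″

At latitude 4.5533°, cos φ = 0.996844.
One radian of longitude at latitude φ spans R cos φ, so Δλ = ΔE / (R cos φ) = -32.0 / (6378000 × 0.996844) = -5.0331e-06 rad = -1.038″.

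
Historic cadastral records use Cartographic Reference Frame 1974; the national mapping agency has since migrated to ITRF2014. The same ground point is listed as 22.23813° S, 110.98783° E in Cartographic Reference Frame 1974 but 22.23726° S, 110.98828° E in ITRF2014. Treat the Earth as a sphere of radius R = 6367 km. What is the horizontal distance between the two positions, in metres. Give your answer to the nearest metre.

Δφ = -22.23726° − -22.23813° = +0.00087°; Δλ = 110.98828° − 110.98783° = +0.00045°.
1° along a meridian = πR/180 = 111125 m.
ΔN = Δφ × 111125 = 96.7 m; ΔE = Δλ × 111125 × cos(-22.23813°) = +0.00045 × 111125 × 0.925619 = 46.3 m.
Distance = √(ΔE² + ΔN²) = √(46.3² + 96.7²) = 107.2 m.

107 m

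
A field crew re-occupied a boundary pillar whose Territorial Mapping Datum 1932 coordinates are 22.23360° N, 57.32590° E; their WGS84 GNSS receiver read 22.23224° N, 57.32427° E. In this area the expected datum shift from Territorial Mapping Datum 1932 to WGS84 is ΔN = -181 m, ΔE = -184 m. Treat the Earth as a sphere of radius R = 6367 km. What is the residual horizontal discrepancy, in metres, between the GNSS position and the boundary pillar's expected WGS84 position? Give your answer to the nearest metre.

Observed coordinate differences: Δφ = -0.00136°, Δλ = -0.00163°.
Converting to metres (1° lat = 111125 m, cos φ = 0.925649): observed ΔN = -151.1 m, observed ΔE = -167.7 m.
Subtracting the expected shift leaves a residual of -151.1 − (-181) = 29.9 m north and -167.7 − (-184) = 16.3 m east.
Residual distance = √(29.9² + 16.3²) = 34.0 m.

34 m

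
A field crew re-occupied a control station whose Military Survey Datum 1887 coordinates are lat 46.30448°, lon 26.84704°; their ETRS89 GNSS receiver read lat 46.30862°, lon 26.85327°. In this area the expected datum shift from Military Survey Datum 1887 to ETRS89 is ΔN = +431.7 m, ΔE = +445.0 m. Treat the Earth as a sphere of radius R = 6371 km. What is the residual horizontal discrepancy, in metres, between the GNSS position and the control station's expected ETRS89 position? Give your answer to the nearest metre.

Observed coordinate differences: Δφ = +0.00414°, Δλ = +0.00623°.
Converting to metres (1° lat = 111195 m, cos φ = 0.690826): observed ΔN = 460.3 m, observed ΔE = 478.6 m.
Subtracting the expected shift leaves a residual of 460.3 − (431.7) = 28.6 m north and 478.6 − (445.0) = 33.6 m east.
Residual distance = √(28.6² + 33.6²) = 44.1 m.

44 m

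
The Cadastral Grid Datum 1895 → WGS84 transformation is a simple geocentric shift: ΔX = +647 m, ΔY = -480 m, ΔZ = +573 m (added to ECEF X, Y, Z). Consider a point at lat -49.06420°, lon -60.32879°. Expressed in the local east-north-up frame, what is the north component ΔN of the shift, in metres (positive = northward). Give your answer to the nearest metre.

The local north axis is (−sin φ cos λ, −sin φ sin λ, cos φ), giving ΔN = 241.953 + 315.068 + 375.437 = 932.46 m.

ΔN = 932 m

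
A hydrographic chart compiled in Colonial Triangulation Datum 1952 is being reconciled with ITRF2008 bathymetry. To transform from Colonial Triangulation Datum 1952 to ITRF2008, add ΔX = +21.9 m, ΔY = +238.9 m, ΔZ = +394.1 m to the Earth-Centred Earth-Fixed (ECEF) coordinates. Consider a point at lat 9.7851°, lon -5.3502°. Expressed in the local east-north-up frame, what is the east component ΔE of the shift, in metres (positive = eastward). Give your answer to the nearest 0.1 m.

At φ = 9.7851°, λ = -5.3502°: sin φ = 0.169953, cos φ = 0.985452, sin λ = -0.093243, cos λ = 0.995643.
ΔE = −sin λ·ΔX + cos λ·ΔY = −(-0.093243)·(21.9) + (0.995643)·(238.9) = 239.90 m.

ΔE = 239.9 m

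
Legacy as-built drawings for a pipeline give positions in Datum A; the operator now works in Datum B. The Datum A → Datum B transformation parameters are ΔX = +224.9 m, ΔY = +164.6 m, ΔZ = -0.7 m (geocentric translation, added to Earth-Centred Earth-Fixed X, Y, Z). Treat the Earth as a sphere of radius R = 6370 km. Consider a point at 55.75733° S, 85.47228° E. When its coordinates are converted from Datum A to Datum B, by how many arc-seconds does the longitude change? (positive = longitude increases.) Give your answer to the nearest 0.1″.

sin φ = -0.826662, cos φ = 0.562699, sin λ = 0.996879, cos λ = 0.078941.
East component: ΔE = −sin λ·ΔX + cos λ·ΔY = −(0.996879)(224.9) + (0.078941)(164.6) = -211.20 m.
1° of latitude spans πR/180 = 111177 m; at latitude φ, 1° of longitude spans that × cos φ = 62559.5 m, so Δλ = -211.20 / 62559.5 × 3600 = -12.154″.

Δλ = -12.2″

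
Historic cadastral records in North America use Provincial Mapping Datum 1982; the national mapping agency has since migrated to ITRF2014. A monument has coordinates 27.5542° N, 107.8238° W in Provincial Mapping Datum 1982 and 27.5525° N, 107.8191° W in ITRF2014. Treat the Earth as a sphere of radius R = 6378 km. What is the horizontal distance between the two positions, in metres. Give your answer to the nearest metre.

Δφ = 27.5525° − 27.5542° = -0.0017°; Δλ = -107.8191° − -107.8238° = +0.0047°.
1° along a meridian = πR/180 = 111317 m.
ΔN = Δφ × 111317 = -189.2 m; ΔE = Δλ × 111317 × cos(27.5542°) = +0.0047 × 111317 × 0.886574 = 463.8 m.
Distance = √(ΔE² + ΔN²) = √(463.8² + (-189.2)²) = 501.0 m.

501 m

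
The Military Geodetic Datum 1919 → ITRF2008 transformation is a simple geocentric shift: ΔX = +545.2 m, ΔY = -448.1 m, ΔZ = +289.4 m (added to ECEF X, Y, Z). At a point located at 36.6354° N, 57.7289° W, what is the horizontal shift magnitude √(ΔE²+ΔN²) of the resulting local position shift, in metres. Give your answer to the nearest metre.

At φ = 36.6354°, λ = -57.7289°: sin φ = 0.596721, cos φ = 0.802449, sin λ = -0.845531, cos λ = 0.533926.
ΔE = −sin λ·ΔX + cos λ·ΔY = −(-0.845531)·(545.2) + (0.533926)·(-448.1) = 221.73 m.
ΔN = −sin φ cos λ·ΔX − sin φ sin λ·ΔY + cos φ·ΔZ = −(0.596721)(0.533926)(545.2) − (0.596721)(-0.845531)(-448.1) + (0.802449)(289.4) = -167.56 m.
Horizontal magnitude = √(ΔE² + ΔN²) = √(221.73² + (-167.56)²) = 277.92 m.

278 m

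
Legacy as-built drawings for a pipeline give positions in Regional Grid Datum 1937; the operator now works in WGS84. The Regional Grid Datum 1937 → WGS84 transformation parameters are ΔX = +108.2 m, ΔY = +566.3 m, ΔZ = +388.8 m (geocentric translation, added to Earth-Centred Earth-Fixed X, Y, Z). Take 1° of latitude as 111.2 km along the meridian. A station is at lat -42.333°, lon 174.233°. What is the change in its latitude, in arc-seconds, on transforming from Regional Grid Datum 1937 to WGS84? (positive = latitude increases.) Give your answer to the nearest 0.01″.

Δφ = 8.20″

sin φ = -0.673438, cos φ = 0.739243, sin λ = 0.100483, cos λ = -0.994939.
North component: ΔN = −sin φ cos λ·ΔX − sin φ sin λ·ΔY + cos φ·ΔZ = −(-0.673438)(-0.994939)(108.2) − (-0.673438)(0.100483)(566.3) + (0.739243)(388.8) = 253.24 m.
1° of latitude spans 111200 m, so Δφ = 253.24 / 111200 × 3600 = 8.198″.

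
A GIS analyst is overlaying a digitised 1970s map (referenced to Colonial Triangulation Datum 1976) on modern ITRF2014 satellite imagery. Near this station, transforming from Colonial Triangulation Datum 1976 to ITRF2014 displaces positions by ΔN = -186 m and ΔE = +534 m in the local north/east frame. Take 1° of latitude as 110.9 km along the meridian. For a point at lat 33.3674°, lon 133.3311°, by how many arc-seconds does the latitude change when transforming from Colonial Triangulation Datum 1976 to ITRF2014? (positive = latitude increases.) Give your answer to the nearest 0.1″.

1° of latitude = 110.9 km, so Δφ = -186.0 / 110900 = -0.0016772° = -6.038″.

Δφ = -6.0″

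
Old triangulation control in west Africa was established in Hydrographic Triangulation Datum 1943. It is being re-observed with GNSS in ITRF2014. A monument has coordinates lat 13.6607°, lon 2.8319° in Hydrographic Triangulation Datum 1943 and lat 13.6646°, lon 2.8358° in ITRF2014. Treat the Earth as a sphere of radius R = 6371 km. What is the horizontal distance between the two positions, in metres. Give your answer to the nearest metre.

Δφ = 13.6646° − 13.6607° = +0.0039°; Δλ = 2.8358° − 2.8319° = +0.0039°.
1° along a meridian = πR/180 = 111195 m.
ΔN = Δφ × 111195 = 433.7 m; ΔE = Δλ × 111195 × cos(13.6607°) = +0.0039 × 111195 × 0.971711 = 421.4 m.
Distance = √(ΔE² + ΔN²) = √(421.4² + 433.7²) = 604.7 m.

605 m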